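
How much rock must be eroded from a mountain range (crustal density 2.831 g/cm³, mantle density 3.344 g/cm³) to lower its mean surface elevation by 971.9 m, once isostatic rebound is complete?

6340 m

Net drop Δ = e − u = e − e ρ_c/ρ_m = e (ρ_m − ρ_c)/ρ_m.
e = Δ ρ_m/(ρ_m − ρ_c) = 971.9 m × 3.344/0.513 = 6340 m.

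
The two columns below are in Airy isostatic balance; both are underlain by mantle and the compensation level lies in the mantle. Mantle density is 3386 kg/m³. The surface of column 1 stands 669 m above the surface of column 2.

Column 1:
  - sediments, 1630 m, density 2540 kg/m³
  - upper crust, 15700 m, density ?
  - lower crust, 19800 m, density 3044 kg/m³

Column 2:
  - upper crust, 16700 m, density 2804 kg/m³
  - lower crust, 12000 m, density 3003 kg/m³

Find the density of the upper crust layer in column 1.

Take the compensation level at the base of the deeper column (depth z_c below the surface of column 1) and equate Σ ρ_i t_i down to z_c; mantle fills any gap and the z_c terms cancel.
Column 1: 1630×2540 + 15700×ρ + 19800×3044 + (z_c − 37130)×3386
Column 2: 669×0 + 16700×2804 + 12000×3003 + (z_c − 669 − 28700)×3386
The z_c×3386 term appears on both sides and cancels. Collect the known terms of each column as K = Σ(ρt)_known − 3386 × (depth of known layers): K_1 = 64411400 − 3386×37130 = −61310780; K_2 = 82862800 − 3386×(669 + 28700) = −16580634.
Balance: K_1 + 15700×ρ = K_2, so ρ = (K_2 − K_1)/15700 = 44730100/15700 = 2850 kg/m³.

2850 kg/m³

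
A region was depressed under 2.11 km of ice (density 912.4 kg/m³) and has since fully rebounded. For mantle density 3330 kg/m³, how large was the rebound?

0.578 km

Removing the load lets mantle flow back in; uplift u satisfies ρ_ice t = ρ_m u.
u = t ρ_ice/ρ_m = 2.11 km × 912.4/3330 = 0.578 km.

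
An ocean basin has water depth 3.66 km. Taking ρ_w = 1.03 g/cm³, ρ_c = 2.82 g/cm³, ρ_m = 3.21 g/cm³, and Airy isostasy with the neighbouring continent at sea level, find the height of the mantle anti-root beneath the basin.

For local isostatic compensation: replacing crust with seawater at the top is compensated by replacing crust with mantle at the base: d (ρ_c − ρ_w) = a (ρ_m − ρ_c).
a = d (ρ_c − ρ_w)/(ρ_m − ρ_c) = 3.66 km × 1.79/0.39 = 16.8 km.

16.8 km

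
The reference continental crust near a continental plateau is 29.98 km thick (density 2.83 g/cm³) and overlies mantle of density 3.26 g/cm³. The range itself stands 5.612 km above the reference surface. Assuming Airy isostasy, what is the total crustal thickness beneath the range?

Root depth r = h ρ_c / (ρ_m − ρ_c) = 5.612 km × 2.83 / 0.43 = 36.93 km.
Total thickness = T + h + r = 29.98 km + 5.612 km + 36.93 km = 72.5 km.

72.5 km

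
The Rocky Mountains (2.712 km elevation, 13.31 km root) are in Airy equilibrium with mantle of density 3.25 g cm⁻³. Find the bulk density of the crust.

2.7 g cm⁻³

ρ_c h = (ρ_m − ρ_c) r → ρ_c (h + r) = ρ_m r → ρ_c = ρ_m r / (h + r).
ρ_c = 3.25 × 13.31 km / (2.712 km + 13.31 km) = 2.7 g cm⁻³.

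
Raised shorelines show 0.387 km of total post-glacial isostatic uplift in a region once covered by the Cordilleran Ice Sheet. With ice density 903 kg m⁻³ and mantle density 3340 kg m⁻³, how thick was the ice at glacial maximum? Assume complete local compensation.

1.43 km

u = t ρ_ice/ρ_m → t = u ρ_m/ρ_ice = 0.387 km × 3340/903 = 1.43 km.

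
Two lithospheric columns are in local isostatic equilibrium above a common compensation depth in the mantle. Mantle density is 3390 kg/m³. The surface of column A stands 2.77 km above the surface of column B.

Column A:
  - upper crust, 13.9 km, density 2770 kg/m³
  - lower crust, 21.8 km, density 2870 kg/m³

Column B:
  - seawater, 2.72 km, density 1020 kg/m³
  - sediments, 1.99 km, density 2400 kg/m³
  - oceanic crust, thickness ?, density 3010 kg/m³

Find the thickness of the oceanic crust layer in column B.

5.65 km

Take the compensation level at the base of the deeper column (depth z_c below the surface of column A) and equate Σ ρ_i t_i down to z_c; mantle fills any gap and the z_c terms cancel.
Column A: 13.9×2770 + 21.8×2870 + (z_c − 35.7)×3390
Column B: 2.77×0 + 2.72×1020 + 1.99×2400 + x×3010 + (z_c − 2.77 − 4.71 − x)×3390
The z_c×3390 term appears on both sides and cancels. Collect the known terms of each column as K = Σ(ρt)_known − 3390 × (depth of known layers): K_A = 101069 − 3390×35.7 = −19954; K_B = 7550.4 − 3390×(2.77 + 4.71) = −17806.8.
Balance: K_A = K_B − x×(3390 − 3010), so x = (K_B − K_A)/(3390 − 3010) = 2147.2/380 = 5.65 km.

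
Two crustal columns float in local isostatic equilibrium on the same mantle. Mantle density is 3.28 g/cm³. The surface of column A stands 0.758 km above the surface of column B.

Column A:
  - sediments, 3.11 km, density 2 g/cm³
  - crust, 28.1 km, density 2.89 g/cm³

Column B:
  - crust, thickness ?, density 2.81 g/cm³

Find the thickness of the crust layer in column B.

26.5 km

Take the compensation level at the base of the deeper column (depth z_c below the surface of column A) and equate Σ ρ_i t_i down to z_c; mantle fills any gap and the z_c terms cancel.
Column A: 3.11×2 + 28.1×2.89 + (z_c − 31.21)×3.28
Column B: 0.758×0 + x×2.81 + (z_c − 0.758 − 0 − x)×3.28
The z_c×3.28 term appears on both sides and cancels. Collect the known terms of each column as K = Σ(ρt)_known − 3.28 × (depth of known layers): K_A = 87.429 − 3.28×31.21 = −14.9398; K_B = 0 − 3.28×(0.758 + 0) = −2.48624.
Balance: K_A = K_B − x×(3.28 − 2.81), so x = (K_B − K_A)/(3.28 − 2.81) = 12.4536/0.47 = 26.5 km.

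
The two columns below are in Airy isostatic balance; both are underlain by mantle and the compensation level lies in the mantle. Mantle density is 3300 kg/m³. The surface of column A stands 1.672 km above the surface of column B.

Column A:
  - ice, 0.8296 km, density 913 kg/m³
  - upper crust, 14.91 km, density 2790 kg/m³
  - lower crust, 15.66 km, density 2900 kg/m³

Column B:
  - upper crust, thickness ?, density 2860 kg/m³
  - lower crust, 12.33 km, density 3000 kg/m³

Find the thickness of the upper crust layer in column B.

15.1 km

Take the compensation level at the base of the deeper column (depth z_c below the surface of column A) and equate Σ ρ_i t_i down to z_c; mantle fills any gap and the z_c terms cancel.
Column A: 0.8296×913 + 14.91×2790 + 15.66×2900 + (z_c − 31.3996)×3300
Column B: 1.672×0 + x×2860 + 12.33×3000 + (z_c − 1.672 − 12.33 − x)×3300
The z_c×3300 term appears on both sides and cancels. Collect the known terms of each column as K = Σ(ρt)_known − 3300 × (depth of known layers): K_A = 87770.3248 − 3300×31.3996 = −15848.3552; K_B = 36990 − 3300×(1.672 + 12.33) = −9216.6.
Balance: K_A = K_B − x×(3300 − 2860), so x = (K_B − K_A)/(3300 − 2860) = 6631.76/440 = 15.1 km.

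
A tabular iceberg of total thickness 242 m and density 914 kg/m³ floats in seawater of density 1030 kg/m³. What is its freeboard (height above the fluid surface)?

Floating equilibrium: submerged depth d = t ρ_obj/ρ_fluid = 242 m × 914/1030 = 214.7 m.
Freeboard = t − d = 242 m − 214.7 m = 27.3 m.

27.3 m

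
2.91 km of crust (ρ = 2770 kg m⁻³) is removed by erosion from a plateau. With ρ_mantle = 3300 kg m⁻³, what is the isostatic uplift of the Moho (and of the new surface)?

2.44 km

Unloading: uplift u = e ρ_c/ρ_m = 2.91 km × 2770/3300 = 2.44 km.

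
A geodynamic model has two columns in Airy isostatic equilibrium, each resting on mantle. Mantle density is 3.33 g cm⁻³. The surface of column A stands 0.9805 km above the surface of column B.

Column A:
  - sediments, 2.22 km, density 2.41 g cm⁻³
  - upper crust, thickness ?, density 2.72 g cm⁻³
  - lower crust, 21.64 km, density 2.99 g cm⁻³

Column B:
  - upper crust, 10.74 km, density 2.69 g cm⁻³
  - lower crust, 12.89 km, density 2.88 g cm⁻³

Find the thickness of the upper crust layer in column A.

10.7 km

Take the compensation level at the base of the deeper column (depth z_c below the surface of column A) and equate Σ ρ_i t_i down to z_c; mantle fills any gap and the z_c terms cancel.
Column A: 2.22×2.41 + x×2.72 + 21.64×2.99 + (z_c − 23.86 − x)×3.33
Column B: 0.9805×0 + 10.74×2.69 + 12.89×2.88 + (z_c − 0.9805 − 23.63)×3.33
The z_c×3.33 term appears on both sides and cancels. Collect the known terms of each column as K = Σ(ρt)_known − 3.33 × (depth of known layers): K_A = 70.0538 − 3.33×23.86 = −9.4; K_B = 66.0138 − 3.33×(0.9805 + 23.63) = −15.939165.
Balance: K_A − x×(3.33 − 2.72) = K_B, so x = (K_A − K_B)/(3.33 − 2.72) = 6.53916/0.61 = 10.7 km.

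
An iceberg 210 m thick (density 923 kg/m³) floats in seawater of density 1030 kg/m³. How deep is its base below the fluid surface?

188 m

Draft d = t ρ_obj/ρ_fluid = 210 m × 923/1030 = 188 m.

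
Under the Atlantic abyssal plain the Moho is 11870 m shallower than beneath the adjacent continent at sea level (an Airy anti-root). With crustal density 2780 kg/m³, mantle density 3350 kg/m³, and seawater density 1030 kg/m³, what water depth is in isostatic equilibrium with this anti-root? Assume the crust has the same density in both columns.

Replacing a thickness d of crust by seawater at the top must be balanced by replacing crust with mantle at the base: d (ρ_c − ρ_w) = a (ρ_m − ρ_c).
d = a (ρ_m − ρ_c)/(ρ_c − ρ_w) = 11870 m × 570/1750 = 3870 m.

3870 m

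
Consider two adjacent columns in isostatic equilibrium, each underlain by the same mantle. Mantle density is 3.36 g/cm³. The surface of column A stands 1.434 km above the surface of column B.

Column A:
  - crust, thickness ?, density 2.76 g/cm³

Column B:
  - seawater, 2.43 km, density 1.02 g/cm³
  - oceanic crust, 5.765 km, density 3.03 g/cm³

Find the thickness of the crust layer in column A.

20.7 km

Take the compensation level at the base of the deeper column (depth z_c below the surface of column A) and equate Σ ρ_i t_i down to z_c; mantle fills any gap and the z_c terms cancel.
Column A: x×2.76 + (z_c − 0 − x)×3.36
Column B: 1.434×0 + 2.43×1.02 + 5.765×3.03 + (z_c − 1.434 − 8.195)×3.36
The z_c×3.36 term appears on both sides and cancels. Collect the known terms of each column as K = Σ(ρt)_known − 3.36 × (depth of known layers): K_A = 0 − 3.36×0 = 0; K_B = 19.94655 − 3.36×(1.434 + 8.195) = −12.40689.
Balance: K_A − x×(3.36 − 2.76) = K_B, so x = (K_A − K_B)/(3.36 − 2.76) = 12.4069/0.6 = 20.7 km.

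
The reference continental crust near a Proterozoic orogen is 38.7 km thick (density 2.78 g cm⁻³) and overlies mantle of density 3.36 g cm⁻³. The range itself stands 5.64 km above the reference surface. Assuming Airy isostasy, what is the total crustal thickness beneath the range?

71.4 km

Root depth r = h ρ_c / (ρ_m − ρ_c) = 5.64 km × 2.78 / 0.58 = 27.03 km.
Total thickness = T + h + r = 38.7 km + 5.64 km + 27.03 km = 71.4 km.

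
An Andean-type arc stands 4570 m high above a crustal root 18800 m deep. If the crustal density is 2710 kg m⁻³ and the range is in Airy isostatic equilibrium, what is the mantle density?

3370 kg m⁻³

Airy balance: ρ_c h = (ρ_m − ρ_c) r → ρ_m = ρ_c (1 + h/r).
ρ_m = 2710 × (1 + 4570 m/18800 m) = 3370 kg m⁻³.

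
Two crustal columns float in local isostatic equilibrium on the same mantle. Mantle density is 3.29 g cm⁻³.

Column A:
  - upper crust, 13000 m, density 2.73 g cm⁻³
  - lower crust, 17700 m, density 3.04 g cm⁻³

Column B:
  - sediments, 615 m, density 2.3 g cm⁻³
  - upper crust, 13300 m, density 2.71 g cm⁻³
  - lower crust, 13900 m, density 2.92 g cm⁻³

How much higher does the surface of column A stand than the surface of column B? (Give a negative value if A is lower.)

−535 m

For any compensation level in the mantle, the mantle terms cancel and isostasy reduces to e = (Σt_A − Σt_B) − (Σ(ρt)_A − Σ(ρt)_B) / ρ_m.
Σt_A = 30700 m; Σt_B = 27815 m; Σ(ρt)_A = 89298; Σ(ρt)_B = 78045.5 (in m·g cm⁻³).
e = (30700 − 27815) − (89298 − 78045.5) / 3.29 = −535 m.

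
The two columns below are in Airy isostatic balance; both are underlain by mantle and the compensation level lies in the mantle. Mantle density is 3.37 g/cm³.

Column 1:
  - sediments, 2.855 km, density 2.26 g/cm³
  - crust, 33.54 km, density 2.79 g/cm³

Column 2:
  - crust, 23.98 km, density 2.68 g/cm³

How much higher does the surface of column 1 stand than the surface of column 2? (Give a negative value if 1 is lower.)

1.8 km

For any compensation level in the mantle, the mantle terms cancel and isostasy reduces to e = (Σt_1 − Σt_2) − (Σ(ρt)_1 − Σ(ρt)_2) / ρ_m.
Σt_1 = 36.395 km; Σt_2 = 23.98 km; Σ(ρt)_1 = 100.0289; Σ(ρt)_2 = 64.2664 (in km·g/cm³).
e = (36.395 − 23.98) − (100.0289 − 64.2664) / 3.37 = 1.8 km.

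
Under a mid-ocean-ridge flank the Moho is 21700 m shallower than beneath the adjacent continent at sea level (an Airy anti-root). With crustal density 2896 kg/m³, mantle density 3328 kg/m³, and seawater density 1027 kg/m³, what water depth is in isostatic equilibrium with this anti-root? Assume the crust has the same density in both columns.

Replacing a thickness d of crust by seawater at the top must be balanced by replacing crust with mantle at the base: d (ρ_c − ρ_w) = a (ρ_m − ρ_c).
d = a (ρ_m − ρ_c)/(ρ_c − ρ_w) = 21700 m × 432/1869 = 5020 m.

5020 m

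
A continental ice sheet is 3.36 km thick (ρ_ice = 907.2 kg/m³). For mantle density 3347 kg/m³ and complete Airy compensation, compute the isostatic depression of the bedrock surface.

Balancing pressure at the compensation depth: the ice load ρ_ice t is balanced by mantle displaced below, ρ_m s.
s = t ρ_ice / ρ_m = 3.36 km × 907.2/3347 = 0.911 km.

0.911 km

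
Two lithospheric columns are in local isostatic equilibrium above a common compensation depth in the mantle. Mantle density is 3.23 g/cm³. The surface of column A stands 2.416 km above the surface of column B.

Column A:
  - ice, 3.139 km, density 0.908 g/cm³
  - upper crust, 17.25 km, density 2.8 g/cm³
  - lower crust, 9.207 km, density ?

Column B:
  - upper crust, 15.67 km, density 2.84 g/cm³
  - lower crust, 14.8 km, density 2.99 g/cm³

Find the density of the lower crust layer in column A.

2.93 g/cm³

Take the compensation level at the base of the deeper column (depth z_c below the surface of column A) and equate Σ ρ_i t_i down to z_c; mantle fills any gap and the z_c terms cancel.
Column A: 3.139×0.908 + 17.25×2.8 + 9.207×ρ + (z_c − 29.596)×3.23
Column B: 2.416×0 + 15.67×2.84 + 14.8×2.99 + (z_c − 2.416 − 30.47)×3.23
The z_c×3.23 term appears on both sides and cancels. Collect the known terms of each column as K = Σ(ρt)_known − 3.23 × (depth of known layers): K_A = 51.150212 − 3.23×29.596 = −44.444868; K_B = 88.7548 − 3.23×(2.416 + 30.47) = −17.46698.
Balance: K_A + 9.207×ρ = K_B, so ρ = (K_B − K_A)/9.207 = 26.9779/9.207 = 2.93 g/cm³.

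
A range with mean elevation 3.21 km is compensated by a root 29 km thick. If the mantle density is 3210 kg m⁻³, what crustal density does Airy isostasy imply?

ρ_c h = (ρ_m − ρ_c) r → ρ_c (h + r) = ρ_m r → ρ_c = ρ_m r / (h + r).
ρ_c = 3210 × 29 km / (3.21 km + 29 km) = 2890 kg m⁻³.

2890 kg m⁻³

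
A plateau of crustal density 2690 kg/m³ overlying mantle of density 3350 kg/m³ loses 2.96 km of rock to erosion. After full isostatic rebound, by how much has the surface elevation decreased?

0.583 km

Rebound u = e ρ_c/ρ_m = 2.96 km × 2690/3350 = 2.377 km.
Net surface drop = e − u = 2.96 km − 2.377 km = e (ρ_m − ρ_c)/ρ_m = 0.583 km.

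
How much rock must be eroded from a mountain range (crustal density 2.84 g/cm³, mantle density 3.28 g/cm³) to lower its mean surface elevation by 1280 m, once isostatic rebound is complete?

Net drop Δ = e − u = e − e ρ_c/ρ_m = e (ρ_m − ρ_c)/ρ_m.
e = Δ ρ_m/(ρ_m − ρ_c) = 1280 m × 3.28/0.44 = 9540 m.

9540 m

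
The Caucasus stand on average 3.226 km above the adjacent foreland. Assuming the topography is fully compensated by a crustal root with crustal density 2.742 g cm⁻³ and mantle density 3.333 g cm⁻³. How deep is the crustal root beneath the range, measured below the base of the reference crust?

Balancing pressure at the compensation depth: the weight of the topography is balanced by the buoyancy of the root, ρ_c h = (ρ_m − ρ_c) r.
r = h · ρ_c / (ρ_m − ρ_c) = 3.226 km × 2.742 / (3.333 − 2.742) = 15 km.

15 km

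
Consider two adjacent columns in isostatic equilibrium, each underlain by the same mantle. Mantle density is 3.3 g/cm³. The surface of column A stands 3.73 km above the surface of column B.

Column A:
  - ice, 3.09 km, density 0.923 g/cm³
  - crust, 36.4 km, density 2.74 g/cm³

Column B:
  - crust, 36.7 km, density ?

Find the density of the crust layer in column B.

Take the compensation level at the base of the deeper column (depth z_c below the surface of column A) and equate Σ ρ_i t_i down to z_c; mantle fills any gap and the z_c terms cancel.
Column A: 3.09×0.923 + 36.4×2.74 + (z_c − 39.49)×3.3
Column B: 3.73×0 + 36.7×ρ + (z_c − 3.73 − 36.7)×3.3
The z_c×3.3 term appears on both sides and cancels. Collect the known terms of each column as K = Σ(ρt)_known − 3.3 × (depth of known layers): K_A = 102.58807 − 3.3×39.49 = −27.72893; K_B = 0 − 3.3×(3.73 + 36.7) = −133.419.
Balance: K_A = K_B + 36.7×ρ, so ρ = (K_A − K_B)/36.7 = 105.69/36.7 = 2.88 g/cm³.

2.88 g/cm³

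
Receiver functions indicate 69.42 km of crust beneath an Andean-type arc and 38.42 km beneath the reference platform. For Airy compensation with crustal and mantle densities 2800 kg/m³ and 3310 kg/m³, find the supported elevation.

Excess crust Δ = 69.42 km − 38.42 km = 31 km, split between elevation h and root r with h + r = Δ.
Airy balance ρ_c h = (ρ_m − ρ_c) r gives r = h ρ_c/(ρ_m − ρ_c), so h (1 + ρ_c/(ρ_m − ρ_c)) = Δ, i.e. h = Δ (ρ_m − ρ_c)/ρ_m.
h = 31 km × 510/3310 = 4.78 km.

4.78 km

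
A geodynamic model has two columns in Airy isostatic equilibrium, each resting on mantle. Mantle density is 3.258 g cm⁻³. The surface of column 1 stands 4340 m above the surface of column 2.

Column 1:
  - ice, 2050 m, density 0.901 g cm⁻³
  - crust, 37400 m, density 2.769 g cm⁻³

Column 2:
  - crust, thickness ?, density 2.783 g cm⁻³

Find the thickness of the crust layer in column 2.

18900 m

Take the compensation level at the base of the deeper column (depth z_c below the surface of column 1) and equate Σ ρ_i t_i down to z_c; mantle fills any gap and the z_c terms cancel.
Column 1: 2050×0.901 + 37400×2.769 + (z_c − 39450)×3.258
Column 2: 4340×0 + x×2.783 + (z_c − 4340 − 0 − x)×3.258
The z_c×3.258 term appears on both sides and cancels. Collect the known terms of each column as K = Σ(ρt)_known − 3.258 × (depth of known layers): K_1 = 105407.65 − 3.258×39450 = −23120.45; K_2 = 0 − 3.258×(4340 + 0) = −14139.72.
Balance: K_1 = K_2 − x×(3.258 − 2.783), so x = (K_2 − K_1)/(3.258 − 2.783) = 8980.73/0.475 = 18900 m.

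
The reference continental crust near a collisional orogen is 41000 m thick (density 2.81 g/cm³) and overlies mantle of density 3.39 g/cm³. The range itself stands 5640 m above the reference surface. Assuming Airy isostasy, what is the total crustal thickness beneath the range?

74000 m

Root depth r = h ρ_c / (ρ_m − ρ_c) = 5640 m × 2.81 / 0.58 = 27320 m.
Total thickness = T + h + r = 41000 m + 5640 m + 27320 m = 74000 m.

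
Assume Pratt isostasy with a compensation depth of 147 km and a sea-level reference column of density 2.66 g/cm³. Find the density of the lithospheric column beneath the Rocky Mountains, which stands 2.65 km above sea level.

Pratt balance: ρ_ref D = ρ (D + h).
ρ = ρ_ref D/(D + h) = 2.66 × 147 km/(147 km + 2.65 km) = 2.61 g/cm³.

2.61 g/cm³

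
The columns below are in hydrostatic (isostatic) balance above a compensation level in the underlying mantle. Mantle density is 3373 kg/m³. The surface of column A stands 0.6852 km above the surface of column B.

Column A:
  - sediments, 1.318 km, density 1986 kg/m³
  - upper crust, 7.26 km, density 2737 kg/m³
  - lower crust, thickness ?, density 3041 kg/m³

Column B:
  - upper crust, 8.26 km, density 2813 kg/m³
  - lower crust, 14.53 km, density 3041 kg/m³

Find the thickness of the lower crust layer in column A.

16 km

Take the compensation level at the base of the deeper column (depth z_c below the surface of column A) and equate Σ ρ_i t_i down to z_c; mantle fills any gap and the z_c terms cancel.
Column A: 1.318×1986 + 7.26×2737 + x×3041 + (z_c − 8.578 − x)×3373
Column B: 0.6852×0 + 8.26×2813 + 14.53×3041 + (z_c − 0.6852 − 22.79)×3373
The z_c×3373 term appears on both sides and cancels. Collect the known terms of each column as K = Σ(ρt)_known − 3373 × (depth of known layers): K_A = 22488.168 − 3373×8.578 = −6445.426; K_B = 67421.11 − 3373×(0.6852 + 22.79) = −11760.7396.
Balance: K_A − x×(3373 − 3041) = K_B, so x = (K_A − K_B)/(3373 − 3041) = 5315.31/332 = 16 km.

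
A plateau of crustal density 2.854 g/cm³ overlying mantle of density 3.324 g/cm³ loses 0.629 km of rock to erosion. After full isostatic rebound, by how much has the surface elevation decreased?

0.0889 km

Rebound u = e ρ_c/ρ_m = 0.629 km × 2.854/3.324 = 0.5401 km.
Net surface drop = e − u = 0.629 km − 0.5401 km = e (ρ_m − ρ_c)/ρ_m = 0.0889 km.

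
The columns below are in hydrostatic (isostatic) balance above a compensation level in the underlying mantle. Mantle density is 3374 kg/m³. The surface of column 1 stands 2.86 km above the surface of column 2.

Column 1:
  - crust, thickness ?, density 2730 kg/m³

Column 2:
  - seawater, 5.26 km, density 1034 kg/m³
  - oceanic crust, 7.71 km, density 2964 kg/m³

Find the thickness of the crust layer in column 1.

Take the compensation level at the base of the deeper column (depth z_c below the surface of column 1) and equate Σ ρ_i t_i down to z_c; mantle fills any gap and the z_c terms cancel.
Column 1: x×2730 + (z_c − 0 − x)×3374
Column 2: 2.86×0 + 5.26×1034 + 7.71×2964 + (z_c − 2.86 − 12.97)×3374
The z_c×3374 term appears on both sides and cancels. Collect the known terms of each column as K = Σ(ρt)_known − 3374 × (depth of known layers): K_1 = 0 − 3374×0 = 0; K_2 = 28291.28 − 3374×(2.86 + 12.97) = −25119.14.
Balance: K_1 − x×(3374 − 2730) = K_2, so x = (K_1 − K_2)/(3374 − 2730) = 25119.1/644 = 39 km.

39 km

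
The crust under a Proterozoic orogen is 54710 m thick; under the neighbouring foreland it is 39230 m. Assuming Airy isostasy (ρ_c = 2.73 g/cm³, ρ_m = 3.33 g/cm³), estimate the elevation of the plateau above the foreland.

2790 m

Excess crust Δ = 54710 m − 39230 m = 15480 m, split between elevation h and root r with h + r = Δ.
Airy balance ρ_c h = (ρ_m − ρ_c) r gives r = h ρ_c/(ρ_m − ρ_c), so h (1 + ρ_c/(ρ_m − ρ_c)) = Δ, i.e. h = Δ (ρ_m − ρ_c)/ρ_m.
h = 15480 m × 0.6/3.33 = 2790 m.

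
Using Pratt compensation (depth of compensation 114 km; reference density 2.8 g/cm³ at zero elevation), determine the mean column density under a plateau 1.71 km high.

2.76 g/cm³

Pratt balance: ρ_ref D = ρ (D + h).
ρ = ρ_ref D/(D + h) = 2.8 × 114 km/(114 km + 1.71 km) = 2.76 g/cm³.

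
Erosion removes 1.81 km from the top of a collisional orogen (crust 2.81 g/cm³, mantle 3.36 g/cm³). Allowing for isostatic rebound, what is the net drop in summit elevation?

Rebound u = e ρ_c/ρ_m = 1.81 km × 2.81/3.36 = 1.514 km.
Net surface drop = e − u = 1.81 km − 1.514 km = e (ρ_m − ρ_c)/ρ_m = 0.296 km.

0.296 km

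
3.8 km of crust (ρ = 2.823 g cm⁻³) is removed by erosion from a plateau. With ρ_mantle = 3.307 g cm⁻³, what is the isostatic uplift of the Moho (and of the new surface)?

Unloading: uplift u = e ρ_c/ρ_m = 3.8 km × 2.823/3.307 = 3.24 km.

3.24 km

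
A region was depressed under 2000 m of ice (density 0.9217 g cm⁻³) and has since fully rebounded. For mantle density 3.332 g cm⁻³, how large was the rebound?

553 m

Removing the load lets mantle flow back in; uplift u satisfies ρ_ice t = ρ_m u.
u = t ρ_ice/ρ_m = 2000 m × 0.9217/3.332 = 553 m.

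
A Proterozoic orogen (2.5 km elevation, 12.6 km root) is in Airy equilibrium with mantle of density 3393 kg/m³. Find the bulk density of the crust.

ρ_c h = (ρ_m − ρ_c) r → ρ_c (h + r) = ρ_m r → ρ_c = ρ_m r / (h + r).
ρ_c = 3393 × 12.6 km / (2.5 km + 12.6 km) = 2830 kg/m³.

2830 kg/m³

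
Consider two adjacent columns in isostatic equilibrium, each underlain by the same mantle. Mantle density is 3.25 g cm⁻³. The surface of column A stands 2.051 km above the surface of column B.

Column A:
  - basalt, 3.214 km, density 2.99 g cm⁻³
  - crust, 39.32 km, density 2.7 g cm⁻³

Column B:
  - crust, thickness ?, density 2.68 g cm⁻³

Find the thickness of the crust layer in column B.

Take the compensation level at the base of the deeper column (depth z_c below the surface of column A) and equate Σ ρ_i t_i down to z_c; mantle fills any gap and the z_c terms cancel.
Column A: 3.214×2.99 + 39.32×2.7 + (z_c − 42.534)×3.25
Column B: 2.051×0 + x×2.68 + (z_c − 2.051 − 0 − x)×3.25
The z_c×3.25 term appears on both sides and cancels. Collect the known terms of each column as K = Σ(ρt)_known − 3.25 × (depth of known layers): K_A = 115.77386 − 3.25×42.534 = −22.46164; K_B = 0 − 3.25×(2.051 + 0) = −6.66575.
Balance: K_A = K_B − x×(3.25 − 2.68), so x = (K_B − K_A)/(3.25 − 2.68) = 15.7959/0.57 = 27.7 km.

27.7 km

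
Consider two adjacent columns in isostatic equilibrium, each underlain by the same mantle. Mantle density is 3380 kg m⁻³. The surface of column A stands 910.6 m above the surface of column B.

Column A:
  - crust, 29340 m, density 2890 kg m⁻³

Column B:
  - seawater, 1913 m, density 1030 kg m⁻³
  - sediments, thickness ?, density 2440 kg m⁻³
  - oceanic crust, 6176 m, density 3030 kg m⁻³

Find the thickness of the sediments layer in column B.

4940 m

Take the compensation level at the base of the deeper column (depth z_c below the surface of column A) and equate Σ ρ_i t_i down to z_c; mantle fills any gap and the z_c terms cancel.
Column A: 29340×2890 + (z_c − 29340)×3380
Column B: 910.6×0 + 1913×1030 + x×2440 + 6176×3030 + (z_c − 910.6 − 8089 − x)×3380
The z_c×3380 term appears on both sides and cancels. Collect the known terms of each column as K = Σ(ρt)_known − 3380 × (depth of known layers): K_A = 84792600 − 3380×29340 = −14376600; K_B = 20683670 − 3380×(910.6 + 8089) = −9734978.
Balance: K_A = K_B − x×(3380 − 2440), so x = (K_B − K_A)/(3380 − 2440) = 4641620/940 = 4940 m.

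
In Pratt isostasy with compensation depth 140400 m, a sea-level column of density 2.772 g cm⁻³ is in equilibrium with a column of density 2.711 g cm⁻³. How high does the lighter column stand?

3160 m

ρ_ref D = ρ (D + h) → h = D (ρ_ref − ρ)/ρ.
h = 140400 m × (2.772 − 2.711)/2.711 = 3160 m.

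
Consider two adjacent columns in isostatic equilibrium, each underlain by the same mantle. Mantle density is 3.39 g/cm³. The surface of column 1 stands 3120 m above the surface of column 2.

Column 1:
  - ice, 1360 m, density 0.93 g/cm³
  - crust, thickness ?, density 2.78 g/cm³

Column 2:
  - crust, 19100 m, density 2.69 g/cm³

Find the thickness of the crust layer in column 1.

Take the compensation level at the base of the deeper column (depth z_c below the surface of column 1) and equate Σ ρ_i t_i down to z_c; mantle fills any gap and the z_c terms cancel.
Column 1: 1360×0.93 + x×2.78 + (z_c − 1360 − x)×3.39
Column 2: 3120×0 + 19100×2.69 + (z_c − 3120 − 19100)×3.39
The z_c×3.39 term appears on both sides and cancels. Collect the known terms of each column as K = Σ(ρt)_known − 3.39 × (depth of known layers): K_1 = 1264.8 − 3.39×1360 = −3345.6; K_2 = 51379 − 3.39×(3120 + 19100) = −23946.8.
Balance: K_1 − x×(3.39 − 2.78) = K_2, so x = (K_1 − K_2)/(3.39 − 2.78) = 20601.2/0.61 = 33800 m.

33800 m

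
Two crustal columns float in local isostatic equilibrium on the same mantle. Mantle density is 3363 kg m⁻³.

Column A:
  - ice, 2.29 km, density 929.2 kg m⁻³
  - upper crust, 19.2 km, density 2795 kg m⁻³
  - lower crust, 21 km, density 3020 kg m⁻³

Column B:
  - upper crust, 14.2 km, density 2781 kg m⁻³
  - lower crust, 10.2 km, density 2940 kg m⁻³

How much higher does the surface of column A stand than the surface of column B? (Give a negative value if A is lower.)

3.3 km

For any compensation level in the mantle, the mantle terms cancel and isostasy reduces to e = (Σt_A − Σt_B) − (Σ(ρt)_A − Σ(ρt)_B) / ρ_m.
Σt_A = 42.49 km; Σt_B = 24.4 km; Σ(ρt)_A = 119211.868; Σ(ρt)_B = 69478.2 (in km·kg m⁻³).
e = (42.49 − 24.4) − (119211.868 − 69478.2) / 3363 = 3.3 km.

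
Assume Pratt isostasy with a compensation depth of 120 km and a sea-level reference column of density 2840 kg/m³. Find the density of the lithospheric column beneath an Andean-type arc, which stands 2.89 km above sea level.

2770 kg/m³

Pratt balance: ρ_ref D = ρ (D + h).
ρ = ρ_ref D/(D + h) = 2840 × 120 km/(120 km + 2.89 km) = 2770 kg/m³.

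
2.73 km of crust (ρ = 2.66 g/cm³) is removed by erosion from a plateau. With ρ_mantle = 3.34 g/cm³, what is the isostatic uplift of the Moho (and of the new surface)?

2.17 km

Unloading: uplift u = e ρ_c/ρ_m = 2.73 km × 2.66/3.34 = 2.17 km.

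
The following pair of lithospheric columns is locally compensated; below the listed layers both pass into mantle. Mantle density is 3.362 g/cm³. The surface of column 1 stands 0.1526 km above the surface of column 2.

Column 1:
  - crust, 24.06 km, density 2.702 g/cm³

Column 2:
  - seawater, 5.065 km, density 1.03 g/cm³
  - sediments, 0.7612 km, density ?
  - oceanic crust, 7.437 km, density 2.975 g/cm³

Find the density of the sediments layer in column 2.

Take the compensation level at the base of the deeper column (depth z_c below the surface of column 1) and equate Σ ρ_i t_i down to z_c; mantle fills any gap and the z_c terms cancel.
Column 1: 24.06×2.702 + (z_c − 24.06)×3.362
Column 2: 0.1526×0 + 5.065×1.03 + 0.7612×ρ + 7.437×2.975 + (z_c − 0.1526 − 13.2632)×3.362
The z_c×3.362 term appears on both sides and cancels. Collect the known terms of each column as K = Σ(ρt)_known − 3.362 × (depth of known layers): K_1 = 65.01012 − 3.362×24.06 = −15.8796; K_2 = 27.342025 − 3.362×(0.1526 + 13.2632) = −17.7618946.
Balance: K_1 = K_2 + 0.7612×ρ, so ρ = (K_1 − K_2)/0.7612 = 1.88229/0.7612 = 2.47 g/cm³.

2.47 g/cm³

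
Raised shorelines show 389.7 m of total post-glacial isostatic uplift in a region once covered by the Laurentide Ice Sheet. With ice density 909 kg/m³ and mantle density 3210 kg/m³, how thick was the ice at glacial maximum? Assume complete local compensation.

u = t ρ_ice/ρ_m → t = u ρ_m/ρ_ice = 389.7 m × 3210/909 = 1380 m.

1380 m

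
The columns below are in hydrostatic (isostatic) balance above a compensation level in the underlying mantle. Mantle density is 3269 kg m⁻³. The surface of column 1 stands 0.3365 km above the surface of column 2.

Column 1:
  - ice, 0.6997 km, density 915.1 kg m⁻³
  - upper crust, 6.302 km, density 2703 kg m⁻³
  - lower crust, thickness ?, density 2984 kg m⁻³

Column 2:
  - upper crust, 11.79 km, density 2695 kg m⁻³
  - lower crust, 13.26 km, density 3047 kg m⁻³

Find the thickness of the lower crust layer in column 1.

Take the compensation level at the base of the deeper column (depth z_c below the surface of column 1) and equate Σ ρ_i t_i down to z_c; mantle fills any gap and the z_c terms cancel.
Column 1: 0.6997×915.1 + 6.302×2703 + x×2984 + (z_c − 7.0017 − x)×3269
Column 2: 0.3365×0 + 11.79×2695 + 13.26×3047 + (z_c − 0.3365 − 25.05)×3269
The z_c×3269 term appears on both sides and cancels. Collect the known terms of each column as K = Σ(ρt)_known − 3269 × (depth of known layers): K_1 = 17674.6015 − 3269×7.0017 = −5213.95583; K_2 = 72177.27 − 3269×(0.3365 + 25.05) = −10811.1985.
Balance: K_1 − x×(3269 − 2984) = K_2, so x = (K_1 − K_2)/(3269 − 2984) = 5597.24/285 = 19.6 km.

19.6 km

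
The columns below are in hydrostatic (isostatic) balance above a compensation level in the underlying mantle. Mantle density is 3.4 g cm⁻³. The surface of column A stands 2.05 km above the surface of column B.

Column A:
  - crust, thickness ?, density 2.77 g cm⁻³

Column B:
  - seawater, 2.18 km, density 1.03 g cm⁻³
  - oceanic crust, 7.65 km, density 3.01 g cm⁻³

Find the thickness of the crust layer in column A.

Take the compensation level at the base of the deeper column (depth z_c below the surface of column A) and equate Σ ρ_i t_i down to z_c; mantle fills any gap and the z_c terms cancel.
Column A: x×2.77 + (z_c − 0 − x)×3.4
Column B: 2.05×0 + 2.18×1.03 + 7.65×3.01 + (z_c − 2.05 − 9.83)×3.4
The z_c×3.4 term appears on both sides and cancels. Collect the known terms of each column as K = Σ(ρt)_known − 3.4 × (depth of known layers): K_A = 0 − 3.4×0 = 0; K_B = 25.2719 − 3.4×(2.05 + 9.83) = −15.1201.
Balance: K_A − x×(3.4 − 2.77) = K_B, so x = (K_A − K_B)/(3.4 − 2.77) = 15.1201/0.63 = 24 km.

24 km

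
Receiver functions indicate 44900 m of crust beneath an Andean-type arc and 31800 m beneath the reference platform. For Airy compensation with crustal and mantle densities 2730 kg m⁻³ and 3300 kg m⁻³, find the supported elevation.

Excess crust Δ = 44900 m − 31800 m = 13100 m, split between elevation h and root r with h + r = Δ.
Airy balance ρ_c h = (ρ_m − ρ_c) r gives r = h ρ_c/(ρ_m − ρ_c), so h (1 + ρ_c/(ρ_m − ρ_c)) = Δ, i.e. h = Δ (ρ_m − ρ_c)/ρ_m.
h = 13100 m × 570/3300 = 2260 m.

2260 m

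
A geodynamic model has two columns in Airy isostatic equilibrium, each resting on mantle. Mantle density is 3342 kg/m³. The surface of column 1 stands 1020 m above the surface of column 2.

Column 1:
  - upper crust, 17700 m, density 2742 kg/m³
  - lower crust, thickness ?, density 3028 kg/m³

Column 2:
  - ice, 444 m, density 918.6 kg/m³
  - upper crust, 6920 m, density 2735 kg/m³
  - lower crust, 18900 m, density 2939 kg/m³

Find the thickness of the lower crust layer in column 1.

18100 m

Take the compensation level at the base of the deeper column (depth z_c below the surface of column 1) and equate Σ ρ_i t_i down to z_c; mantle fills any gap and the z_c terms cancel.
Column 1: 17700×2742 + x×3028 + (z_c − 17700 − x)×3342
Column 2: 1020×0 + 444×918.6 + 6920×2735 + 18900×2939 + (z_c − 1020 − 26264)×3342
The z_c×3342 term appears on both sides and cancels. Collect the known terms of each column as K = Σ(ρt)_known − 3342 × (depth of known layers): K_1 = 48533400 − 3342×17700 = −10620000; K_2 = 74881158.4 − 3342×(1020 + 26264) = −16301969.6.
Balance: K_1 − x×(3342 − 3028) = K_2, so x = (K_1 − K_2)/(3342 − 3028) = 5681970/314 = 18100 m.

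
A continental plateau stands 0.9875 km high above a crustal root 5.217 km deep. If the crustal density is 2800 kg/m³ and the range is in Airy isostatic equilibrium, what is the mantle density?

3330 kg/m³

Airy balance: ρ_c h = (ρ_m − ρ_c) r → ρ_m = ρ_c (1 + h/r).
ρ_m = 2800 × (1 + 0.9875 km/5.217 km) = 3330 kg/m³.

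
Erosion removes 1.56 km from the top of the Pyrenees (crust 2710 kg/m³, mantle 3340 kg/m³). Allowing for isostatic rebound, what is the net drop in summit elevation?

Rebound u = e ρ_c/ρ_m = 1.56 km × 2710/3340 = 1.266 km.
Net surface drop = e − u = 1.56 km − 1.266 km = e (ρ_m − ρ_c)/ρ_m = 0.294 km.

0.294 km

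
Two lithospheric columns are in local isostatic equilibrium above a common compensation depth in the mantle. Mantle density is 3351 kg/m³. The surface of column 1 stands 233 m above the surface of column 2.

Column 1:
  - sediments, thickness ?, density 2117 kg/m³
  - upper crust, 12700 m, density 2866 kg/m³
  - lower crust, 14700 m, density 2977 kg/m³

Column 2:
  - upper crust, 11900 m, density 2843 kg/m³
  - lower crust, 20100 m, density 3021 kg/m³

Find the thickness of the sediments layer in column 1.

Take the compensation level at the base of the deeper column (depth z_c below the surface of column 1) and equate Σ ρ_i t_i down to z_c; mantle fills any gap and the z_c terms cancel.
Column 1: x×2117 + 12700×2866 + 14700×2977 + (z_c − 27400 − x)×3351
Column 2: 233×0 + 11900×2843 + 20100×3021 + (z_c − 233 − 32000)×3351
The z_c×3351 term appears on both sides and cancels. Collect the known terms of each column as K = Σ(ρt)_known − 3351 × (depth of known layers): K_1 = 80160100 − 3351×27400 = −11657300; K_2 = 94553800 − 3351×(233 + 32000) = −13458983.
Balance: K_1 − x×(3351 − 2117) = K_2, so x = (K_1 − K_2)/(3351 − 2117) = 1801680/1234 = 1460 m.

1460 m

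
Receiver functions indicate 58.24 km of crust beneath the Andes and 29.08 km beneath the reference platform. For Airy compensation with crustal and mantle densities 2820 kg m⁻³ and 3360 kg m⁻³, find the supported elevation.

4.69 km

Excess crust Δ = 58.24 km − 29.08 km = 29.16 km, split between elevation h and root r with h + r = Δ.
Airy balance ρ_c h = (ρ_m − ρ_c) r gives r = h ρ_c/(ρ_m − ρ_c), so h (1 + ρ_c/(ρ_m − ρ_c)) = Δ, i.e. h = Δ (ρ_m − ρ_c)/ρ_m.
h = 29.16 km × 540/3360 = 4.69 km.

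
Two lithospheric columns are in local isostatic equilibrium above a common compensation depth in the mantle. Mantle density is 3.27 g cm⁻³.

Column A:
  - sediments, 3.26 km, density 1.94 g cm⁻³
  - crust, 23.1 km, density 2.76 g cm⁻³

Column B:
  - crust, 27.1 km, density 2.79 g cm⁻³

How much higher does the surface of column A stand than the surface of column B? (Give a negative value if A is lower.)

0.951 km

For any compensation level in the mantle, the mantle terms cancel and isostasy reduces to e = (Σt_A − Σt_B) − (Σ(ρt)_A − Σ(ρt)_B) / ρ_m.
Σt_A = 26.36 km; Σt_B = 27.1 km; Σ(ρt)_A = 70.0804; Σ(ρt)_B = 75.609 (in km·g cm⁻³).
e = (26.36 − 27.1) − (70.0804 − 75.609) / 3.27 = 0.951 km.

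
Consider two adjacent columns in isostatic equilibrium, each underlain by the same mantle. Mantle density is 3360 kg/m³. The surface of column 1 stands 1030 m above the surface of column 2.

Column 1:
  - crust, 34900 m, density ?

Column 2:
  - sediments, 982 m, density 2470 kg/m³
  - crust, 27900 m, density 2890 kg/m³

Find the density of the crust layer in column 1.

2860 kg/m³

Take the compensation level at the base of the deeper column (depth z_c below the surface of column 1) and equate Σ ρ_i t_i down to z_c; mantle fills any gap and the z_c terms cancel.
Column 1: 34900×ρ + (z_c − 34900)×3360
Column 2: 1030×0 + 982×2470 + 27900×2890 + (z_c − 1030 − 28882)×3360
The z_c×3360 term appears on both sides and cancels. Collect the known terms of each column as K = Σ(ρt)_known − 3360 × (depth of known layers): K_1 = 0 − 3360×34900 = −117264000; K_2 = 83056540 − 3360×(1030 + 28882) = −17447780.
Balance: K_1 + 34900×ρ = K_2, so ρ = (K_2 − K_1)/34900 = 99816200/34900 = 2860 kg/m³.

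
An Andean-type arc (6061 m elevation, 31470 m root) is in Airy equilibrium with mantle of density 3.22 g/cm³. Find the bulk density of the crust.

ρ_c h = (ρ_m − ρ_c) r → ρ_c (h + r) = ρ_m r → ρ_c = ρ_m r / (h + r).
ρ_c = 3.22 × 31470 m / (6061 m + 31470 m) = 2.7 g/cm³.

2.7 g/cm³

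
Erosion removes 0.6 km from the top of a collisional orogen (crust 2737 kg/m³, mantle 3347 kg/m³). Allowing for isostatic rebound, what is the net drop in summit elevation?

0.109 km

Rebound u = e ρ_c/ρ_m = 0.6 km × 2737/3347 = 0.4906 km.
Net surface drop = e − u = 0.6 km − 0.4906 km = e (ρ_m − ρ_c)/ρ_m = 0.109 km.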